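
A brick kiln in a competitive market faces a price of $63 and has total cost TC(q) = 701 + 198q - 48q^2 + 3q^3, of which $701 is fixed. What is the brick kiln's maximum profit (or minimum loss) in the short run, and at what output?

Profit = -$215 at q = 9

AVC = 198 - 48q + 3q^2 has its minimum $6 at q = 8; price $63 clears that bar, so the firm operates.
MC = 198 - 96q + 9q^2. Setting P = MC and taking the root on the rising branch gives q* = 9.
TR = 63·9 = 567. TC = 701 + 81 = 782. Profit = 567 − 782 = -$215.
That loss of $215 beats the $701 the firm would lose by shutting down; producing recovers $486 of fixed cost.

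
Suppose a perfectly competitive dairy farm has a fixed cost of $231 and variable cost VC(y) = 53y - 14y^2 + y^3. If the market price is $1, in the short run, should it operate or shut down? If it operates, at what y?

Shut down

Strip out fixed cost: VC = 53y - 14y^2 + y^3. Then AVC = 53 - 14y + y^2 and MC = 53 - 28y + 3y^2.
AVC is minimized where dAVC/dy = -14 + 2y = 0, at y = 7; min AVC = 53 - 14·7 + 7^2 = $4.
With P < min AVC ($1 < $4), every unit sold adds to the loss.
Best response: produce nothing and absorb the $231 fixed cost.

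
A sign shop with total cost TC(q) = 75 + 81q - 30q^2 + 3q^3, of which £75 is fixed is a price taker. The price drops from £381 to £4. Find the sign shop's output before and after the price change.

Output falls from 10 to 0 (the firm shuts down)

AVC = 81 - 30q + 3q^2, minimized at q = 5 where min AVC = £6. MC = 81 - 60q + 9q^2.
At P = £381 ≥ min AVC, set P = MC on the rising branch: q = 10.
At P = £4 < min AVC = £6, price no longer covers variable cost at any output, so the firm shuts down: q = 0.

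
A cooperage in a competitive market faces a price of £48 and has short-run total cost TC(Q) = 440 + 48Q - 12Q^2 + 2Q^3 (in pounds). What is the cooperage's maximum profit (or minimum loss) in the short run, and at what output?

Profit = -£376 at Q = 4

AVC = 48 - 12Q + 2Q^2; min AVC = £30 at Q = 3. Since P = £48 ≥ min AVC, the firm produces.
With MC = 48 - 24Q + 6Q^2, P = MC on the upward-sloping part at Q* = 4.
TR = 48·4 = 192. TC = 440 + 128 = 568. Profit = 192 − 568 = -£376.
That loss of £376 beats the £440 the firm would lose by shutting down; producing recovers £64 of fixed cost.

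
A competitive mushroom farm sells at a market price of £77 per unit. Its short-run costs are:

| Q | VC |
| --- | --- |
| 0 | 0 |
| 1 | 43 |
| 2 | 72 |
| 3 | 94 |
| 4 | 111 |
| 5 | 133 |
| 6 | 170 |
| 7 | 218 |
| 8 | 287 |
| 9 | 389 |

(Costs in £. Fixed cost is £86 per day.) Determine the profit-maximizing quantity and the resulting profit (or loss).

Compute π = P·Q − TC at each output: Q=0: -86; Q=1: -52; Q=2: -4; Q=3: 51; Q=4: 111; Q=5: 166; Q=6: 206; Q=7: 235; Q=8: 243; Q=9: 218.
Profit is maximized at Q = 8. AVC there is 287/8 = £35.88 ≤ P, so producing beats shutting down (which would give -£86).

Q = 8; profit = £243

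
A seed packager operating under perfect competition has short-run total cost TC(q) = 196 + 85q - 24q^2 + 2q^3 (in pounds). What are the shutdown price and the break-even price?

Shutdown price = min AVC. AVC = 85 - 24q + 2q^2, with vertex at q = 6 and minimum £13.
ATC = 196/q + 85 - 24q + 2q^2. Setting dATC/dq = −196/q^2 − 24 + 4q = 0 gives q = 7 (since 4·7^3 − 24·7^2 = 196).
min ATC = 196/7 + 85 − 24·7 + 2·7^2 = £43. That is the break-even price.
For £13 ≤ P < £43 the firm produces at a loss; below £13 it shuts down.

Shutdown price = £13; break-even price = £43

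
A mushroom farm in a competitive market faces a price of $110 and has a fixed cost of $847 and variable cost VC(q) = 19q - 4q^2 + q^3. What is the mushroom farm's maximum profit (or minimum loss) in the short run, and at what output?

AVC = 19 - 4q + q^2; min AVC = $15 at q = 2. Since P = $110 ≥ min AVC, the firm produces.
With MC = 19 - 8q + 3q^2, P = MC on the upward-sloping part at q* = 7.
TR = 110·7 = 770. TC = 847 + 280 = 1127. Profit = 770 − 1127 = -$357.
By producing, the firm covers all variable cost plus $490 of fixed cost; shutting down would lose the full $847.

Profit = -$357 at q = 7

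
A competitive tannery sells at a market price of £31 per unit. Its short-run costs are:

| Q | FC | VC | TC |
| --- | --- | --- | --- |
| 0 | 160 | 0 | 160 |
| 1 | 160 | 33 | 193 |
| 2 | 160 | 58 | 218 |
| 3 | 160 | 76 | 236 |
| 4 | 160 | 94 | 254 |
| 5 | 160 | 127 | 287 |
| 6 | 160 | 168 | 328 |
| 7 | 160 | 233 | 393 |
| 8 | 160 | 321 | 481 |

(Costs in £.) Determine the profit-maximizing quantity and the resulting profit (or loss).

Q = 4; profit = -£130

Compute π = P·Q − TC at each output: Q=0: -160; Q=1: -162; Q=2: -156; Q=3: -143; Q=4: -130; Q=5: -132; Q=6: -142; Q=7: -176; Q=8: -233.
Profit is maximized at Q = 4. AVC there is 94/4 = £23.50 ≤ P, so producing beats shutting down (which would give -£160).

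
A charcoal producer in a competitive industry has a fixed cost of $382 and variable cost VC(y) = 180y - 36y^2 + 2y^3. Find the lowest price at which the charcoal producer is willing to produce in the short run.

$18 per unit

Short-run supply begins at min AVC. From VC = 180y - 36y^2 + 2y^3, AVC = 180 - 36y + 2y^2.
dAVC/dy = -36 + 4y = 0 gives y = 9. min AVC = 180 - 36·9 + 2·9^2 = 18.
So the shutdown price is $18.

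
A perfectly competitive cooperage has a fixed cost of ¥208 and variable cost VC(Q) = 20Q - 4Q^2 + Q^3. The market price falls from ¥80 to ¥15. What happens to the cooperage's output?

AVC = 20 - 4Q + Q^2, minimized at Q = 2 where min AVC = ¥16. MC = 20 - 8Q + 3Q^2.
At P = ¥80 ≥ min AVC, set P = MC on the rising branch: Q = 6.
At P = ¥15 < min AVC = ¥16, price no longer covers variable cost at any output, so the firm shuts down: Q = 0.

Output falls from 6 to 0 (the firm shuts down)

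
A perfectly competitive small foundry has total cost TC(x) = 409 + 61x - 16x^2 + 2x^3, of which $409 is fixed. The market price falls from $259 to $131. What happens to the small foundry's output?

Output falls from 9 to 7

MC = 61 - 32x + 6x^2; the shutdown threshold is min AVC = $29 (at x = 4).
At P = $259 ≥ min AVC, set P = MC on the rising branch: x = 9.
At P = $131 ≥ min AVC, set P = MC: x = 7. The firm stays open but cuts output.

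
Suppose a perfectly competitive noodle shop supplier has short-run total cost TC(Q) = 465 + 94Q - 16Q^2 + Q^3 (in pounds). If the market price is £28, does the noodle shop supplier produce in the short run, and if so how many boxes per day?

Variable cost is VC = 94Q - 16Q^2 + Q^3, so AVC = VC/Q = 94 - 16Q + Q^2 and MC = dTC/dQ = 94 - 32Q + 3Q^2.
The AVC parabola has its vertex at Q = 16/2 = 8, where AVC = 94 - 16·8 + 8^2 = £30.
P = £28 lies below min AVC = £30; no output level covers variable cost.
Best response: produce nothing and absorb the £465 fixed cost.

Shut down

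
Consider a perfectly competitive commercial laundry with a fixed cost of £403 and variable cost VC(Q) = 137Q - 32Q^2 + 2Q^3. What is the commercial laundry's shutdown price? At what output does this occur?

£9 per unit, at Q = 8

The shutdown price is the minimum of AVC. VC = 137Q - 32Q^2 + 2Q^3, so AVC = 137 - 32Q + 2Q^2.
dAVC/dQ = -32 + 4Q = 0 gives Q = 8. min AVC = 137 - 32·8 + 2·8^2 = 9.
For P < £9 the firm produces nothing.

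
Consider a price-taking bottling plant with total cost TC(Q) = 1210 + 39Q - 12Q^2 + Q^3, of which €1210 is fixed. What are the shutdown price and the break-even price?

Shutdown price = €3; break-even price = €138

Shutdown price = min AVC. AVC = 39 - 12Q + Q^2, with vertex at Q = 6 and minimum €3.
ATC = 1210/Q + 39 - 12Q + Q^2. Setting dATC/dQ = −1210/Q^2 − 12 + 2Q = 0 gives Q = 11 (since 2·11^3 − 12·11^2 = 1210).
min ATC = 1210/11 + 39 − 12·11 + 11^2 = €138. That is the break-even price.
Between these two prices the firm operates at a loss; above €138 it earns a profit.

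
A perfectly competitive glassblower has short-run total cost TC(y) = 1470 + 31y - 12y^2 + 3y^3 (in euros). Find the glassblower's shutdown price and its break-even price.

Shutdown price = €19; break-even price = €304

AVC = 31 - 12y + 3y^2; minimized at y = 2, giving min AVC = €19. That is the shutdown price.
ATC = 1470/y + 31 - 12y + 3y^2. Setting dATC/dy = −1470/y^2 − 12 + 6y = 0 gives y = 7 (since 6·7^3 − 12·7^2 = 1470).
min ATC = 1470/7 + 31 − 12·7 + 3·7^2 = €304. That is the break-even price.
Between these two prices the firm operates at a loss; above €304 it earns a profit.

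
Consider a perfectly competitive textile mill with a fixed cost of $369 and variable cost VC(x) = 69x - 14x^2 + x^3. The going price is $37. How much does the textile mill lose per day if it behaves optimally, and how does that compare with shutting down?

Profit = -$241 at x = 8

AVC = 69 - 14x + x^2; min AVC = $20 at x = 7. Since P = $37 ≥ min AVC, the firm produces.
MC = 69 - 28x + 3x^2. Setting P = MC and taking the root on the rising branch gives x* = 8.
TR = 37·8 = 296. TC = 369 + 168 = 537. Profit = 296 − 537 = -$241.
That loss of $241 beats the $369 the firm would lose by shutting down; producing recovers $128 of fixed cost.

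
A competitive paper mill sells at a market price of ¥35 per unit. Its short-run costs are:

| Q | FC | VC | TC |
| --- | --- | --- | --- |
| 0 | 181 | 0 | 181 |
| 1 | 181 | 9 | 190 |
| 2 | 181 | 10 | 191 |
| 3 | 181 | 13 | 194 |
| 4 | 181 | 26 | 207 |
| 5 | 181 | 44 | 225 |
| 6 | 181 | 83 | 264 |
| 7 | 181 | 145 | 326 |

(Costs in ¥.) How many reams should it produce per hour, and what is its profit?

Tabulate TR − TC: Q=0: -181; Q=1: -155; Q=2: -121; Q=3: -89; Q=4: -67; Q=5: -50; Q=6: -54; Q=7: -81.
Profit is maximized at Q = 5. AVC there is 44/5 = ¥8.80 ≤ P, so producing beats shutting down (which would give -¥181).

Q = 5; profit = -¥50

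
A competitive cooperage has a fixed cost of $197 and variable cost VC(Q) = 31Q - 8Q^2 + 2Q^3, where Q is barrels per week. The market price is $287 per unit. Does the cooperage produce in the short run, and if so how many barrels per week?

Produce at Q = 8

Strip out fixed cost: VC = 31Q - 8Q^2 + 2Q^3. Then AVC = 31 - 8Q + 2Q^2 and MC = 31 - 16Q + 6Q^2.
The AVC parabola has its vertex at Q = 8/4 = 2, where AVC = 31 - 8·2 + 2·2^2 = $23.
Since P = $287 ≥ min AVC = $23, price covers variable cost and the firm should produce.
P = MC gives -256 - 16Q + 6Q^2 = 0, with roots -16/3 and 8. Take the larger (rising MC): Q* = 8.
Check: AVC at Q = 8 is $95 ≤ P, so revenue covers variable cost.
Profit = P·Q − TC = 287·8 − 957 = $1339.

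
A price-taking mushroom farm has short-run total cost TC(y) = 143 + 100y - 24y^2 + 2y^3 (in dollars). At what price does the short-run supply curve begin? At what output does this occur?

$28 per unit, at y = 6

The shutdown price is the minimum of AVC. VC = 100y - 24y^2 + 2y^3, so AVC = 100 - 24y + 2y^2.
dAVC/dy = -24 + 4y = 0 gives y = 6. min AVC = 100 - 24·6 + 2·6^2 = 28.
For P < $28 the firm produces nothing.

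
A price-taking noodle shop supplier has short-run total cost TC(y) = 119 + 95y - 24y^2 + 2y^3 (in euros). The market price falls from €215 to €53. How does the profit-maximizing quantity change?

MC = 95 - 48y + 6y^2; the shutdown threshold is min AVC = €23 (at y = 6).
With P = €215 above the shutdown price, P = MC gives y = 10.
At P = €53 ≥ min AVC, set P = MC: y = 7. The firm stays open but cuts output.

Output falls from 10 to 7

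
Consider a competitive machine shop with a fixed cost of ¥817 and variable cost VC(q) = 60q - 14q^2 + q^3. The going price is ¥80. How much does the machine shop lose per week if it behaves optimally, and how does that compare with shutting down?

AVC = 60 - 14q + q^2 has its minimum ¥11 at q = 7; price ¥80 clears that bar, so the firm operates.
MC = 60 - 28q + 3q^2. Setting P = MC and taking the root on the rising branch gives q* = 10.
TR = 80·10 = 800. TC = 817 + 200 = 1017. Profit = 800 − 1017 = -¥217.
Shutting down would mean losing the fixed cost of ¥817, so operating at a loss of ¥217 is better by ¥600.

Profit = -¥217 at q = 10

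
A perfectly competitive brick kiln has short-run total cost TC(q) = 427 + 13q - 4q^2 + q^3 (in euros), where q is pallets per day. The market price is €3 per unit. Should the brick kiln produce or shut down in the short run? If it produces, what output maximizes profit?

Shut down

From TC, MC = TC'(q) = 13 - 8q + 3q^2 and AVC = VC/q = 13 - 4q + q^2.
The AVC parabola has its vertex at q = 4/2 = 2, where AVC = 13 - 4·2 + 2^2 = €9.
Since P = €3 < min AVC = €9, price fails to cover variable cost at any output.
Best response: produce nothing and absorb the €427 fixed cost.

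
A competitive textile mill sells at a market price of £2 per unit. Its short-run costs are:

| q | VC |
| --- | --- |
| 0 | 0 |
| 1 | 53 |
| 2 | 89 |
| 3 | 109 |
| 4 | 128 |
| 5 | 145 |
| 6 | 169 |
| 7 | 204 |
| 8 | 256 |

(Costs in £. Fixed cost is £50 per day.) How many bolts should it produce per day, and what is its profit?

q = 0 (shut down); profit = -£50

Tabulate TR − TC: q=0: -50; q=1: -101; q=2: -135; q=3: -153; q=4: -170; q=5: -185; q=6: -207; q=7: -240; q=8: -290.
Profit is highest at q = 0. Equivalently, the lowest AVC in the table is 169/6 ≈ £28.17 at q = 6, and P = £2 falls below it — price never covers variable cost, so the firm shuts down and loses only its fixed cost.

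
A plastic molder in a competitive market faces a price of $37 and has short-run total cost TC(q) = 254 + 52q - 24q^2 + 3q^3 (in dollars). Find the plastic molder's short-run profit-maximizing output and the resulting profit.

Profit = -$104 at q = 5

AVC = 52 - 24q + 3q^2 has its minimum $4 at q = 4; price $37 clears that bar, so the firm operates.
With MC = 52 - 48q + 9q^2, P = MC on the upward-sloping part at q* = 5.
TR = 37·5 = 185. TC = 254 + 35 = 289. Profit = 185 − 289 = -$104.
That loss of $104 beats the $254 the firm would lose by shutting down; producing recovers $150 of fixed cost.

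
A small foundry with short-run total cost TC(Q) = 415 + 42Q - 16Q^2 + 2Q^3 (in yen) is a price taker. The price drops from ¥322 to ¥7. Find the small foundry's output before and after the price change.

Output falls from 10 to 0 (the firm shuts down)

AVC = 42 - 16Q + 2Q^2, minimized at Q = 4 where min AVC = ¥10. MC = 42 - 32Q + 6Q^2.
At P = ¥322 ≥ min AVC, set P = MC on the rising branch: Q = 10.
At P = ¥7 < min AVC = ¥10, price no longer covers variable cost at any output, so the firm shuts down: Q = 0.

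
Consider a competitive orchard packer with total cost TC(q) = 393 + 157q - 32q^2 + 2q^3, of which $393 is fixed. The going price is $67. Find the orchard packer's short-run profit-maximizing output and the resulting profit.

Profit = -$69 at q = 9

AVC = 157 - 32q + 2q^2; min AVC = $29 at q = 8. Since P = $67 ≥ min AVC, the firm produces.
MC = 157 - 64q + 6q^2. Setting P = MC and taking the root on the rising branch gives q* = 9.
TR = 67·9 = 603. TC = 393 + 279 = 672. Profit = 603 − 672 = -$69.
By producing, the firm covers all variable cost plus $324 of fixed cost; shutting down would lose the full $393.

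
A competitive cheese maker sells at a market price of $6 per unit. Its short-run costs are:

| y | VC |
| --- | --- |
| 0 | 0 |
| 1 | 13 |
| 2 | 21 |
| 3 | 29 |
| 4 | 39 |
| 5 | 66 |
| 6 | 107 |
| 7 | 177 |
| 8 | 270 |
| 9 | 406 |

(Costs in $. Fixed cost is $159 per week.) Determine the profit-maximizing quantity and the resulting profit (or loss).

Profit at each row (π = 6y − TC): y=0: -159; y=1: -166; y=2: -168; y=3: -170; y=4: -174; y=5: -195; y=6: -230; y=7: -294; y=8: -381; y=9: -511.
Profit is highest at y = 0. Equivalently, the lowest AVC in the table is 29/3 ≈ $9.67 at y = 3, and P = $6 falls below it — price never covers variable cost, so the firm shuts down and loses only its fixed cost.

y = 0 (shut down); profit = -$159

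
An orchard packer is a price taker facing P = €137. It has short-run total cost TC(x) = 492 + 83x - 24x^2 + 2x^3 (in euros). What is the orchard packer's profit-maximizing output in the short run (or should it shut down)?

Strip out fixed cost: VC = 83x - 24x^2 + 2x^3. Then AVC = 83 - 24x + 2x^2 and MC = 83 - 48x + 6x^2.
AVC is minimized where dAVC/dx = -24 + 4x = 0, at x = 6; min AVC = 83 - 24·6 + 2·6^2 = €11.
P = €137 exceeds min AVC = €11, so the firm stays open.
P = MC gives -54 - 48x + 6x^2 = 0, with roots -1 and 9. Take the larger (rising MC): x* = 9.
Check: AVC at x = 9 is €29 ≤ P, so revenue covers variable cost.
Profit = P·x − TC = 137·9 − 753 = €480.

Produce at x = 9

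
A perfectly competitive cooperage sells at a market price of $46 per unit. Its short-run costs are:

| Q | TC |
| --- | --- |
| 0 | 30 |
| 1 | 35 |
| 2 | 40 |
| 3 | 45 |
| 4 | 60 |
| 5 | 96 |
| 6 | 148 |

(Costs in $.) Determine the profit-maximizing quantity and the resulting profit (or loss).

Q = 5; profit = $134

Profit at each row (π = 46Q − TC): Q=0: -30; Q=1: 11; Q=2: 52; Q=3: 93; Q=4: 124; Q=5: 134; Q=6: 128.
Profit is maximized at Q = 5. AVC there is 66/5 = $13.20 ≤ P, so producing beats shutting down (which would give -$30).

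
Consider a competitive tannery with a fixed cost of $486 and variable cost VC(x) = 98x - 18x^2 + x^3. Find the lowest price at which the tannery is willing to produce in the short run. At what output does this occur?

The firm shuts down when price falls below the minimum of average variable cost. AVC = VC/x = 98 - 18x + x^2.
dAVC/dx = -18 + 2x = 0 gives x = 9. min AVC = 98 - 18·9 + 9^2 = 17.
The firm shuts down for any P below $17.

$17 per unit, at x = 9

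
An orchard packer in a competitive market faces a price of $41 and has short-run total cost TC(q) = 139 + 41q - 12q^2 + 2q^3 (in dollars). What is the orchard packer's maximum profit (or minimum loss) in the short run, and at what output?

Profit = -$75 at q = 4

AVC = 41 - 12q + 2q^2; min AVC = $23 at q = 3. Since P = $41 ≥ min AVC, the firm produces.
MC = 41 - 24q + 6q^2. Setting P = MC and taking the root on the rising branch gives q* = 4.
TR = 41·4 = 164. TC = 139 + 100 = 239. Profit = 164 − 239 = -$75.
That loss of $75 beats the $139 the firm would lose by shutting down; producing recovers $64 of fixed cost.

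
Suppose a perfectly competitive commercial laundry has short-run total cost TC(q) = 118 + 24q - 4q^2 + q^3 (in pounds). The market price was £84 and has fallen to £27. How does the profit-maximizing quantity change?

MC = 24 - 8q + 3q^2; the shutdown threshold is min AVC = £20 (at q = 2).
With P = £84 above the shutdown price, P = MC gives q = 6.
At P = £27 ≥ min AVC, set P = MC: q = 3. The firm stays open but cuts output.

Output falls from 6 to 3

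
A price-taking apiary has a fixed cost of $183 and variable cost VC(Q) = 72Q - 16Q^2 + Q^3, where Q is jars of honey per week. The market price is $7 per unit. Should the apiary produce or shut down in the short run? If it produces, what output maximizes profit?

Shut down

From TC, MC = TC'(Q) = 72 - 32Q + 3Q^2 and AVC = VC/Q = 72 - 16Q + Q^2.
The AVC parabola has its vertex at Q = 16/2 = 8, where AVC = 72 - 16·8 + 8^2 = $8.
P = $7 lies below min AVC = $8; no output level covers variable cost.
Shutting down limits the loss to fixed cost, $183.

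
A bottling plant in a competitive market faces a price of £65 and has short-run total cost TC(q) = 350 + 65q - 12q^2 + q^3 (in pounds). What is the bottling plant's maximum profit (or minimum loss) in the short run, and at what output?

Profit = -£94 at q = 8

AVC = 65 - 12q + q^2; min AVC = £29 at q = 6. Since P = £65 ≥ min AVC, the firm produces.
MC = 65 - 24q + 3q^2. Setting P = MC and taking the root on the rising branch gives q* = 8.
TR = 65·8 = 520. TC = 350 + 264 = 614. Profit = 520 − 614 = -£94.
That loss of £94 beats the £350 the firm would lose by shutting down; producing recovers £256 of fixed cost.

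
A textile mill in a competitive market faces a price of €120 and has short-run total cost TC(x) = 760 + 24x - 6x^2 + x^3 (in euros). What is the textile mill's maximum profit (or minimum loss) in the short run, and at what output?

Profit = -€120 at x = 8

AVC = 24 - 6x + x^2 has its minimum €15 at x = 3; price €120 clears that bar, so the firm operates.
MC = 24 - 12x + 3x^2. Setting P = MC and taking the root on the rising branch gives x* = 8.
TR = 120·8 = 960. TC = 760 + 320 = 1080. Profit = 960 − 1080 = -€120.
By producing, the firm covers all variable cost plus €640 of fixed cost; shutting down would lose the full €760.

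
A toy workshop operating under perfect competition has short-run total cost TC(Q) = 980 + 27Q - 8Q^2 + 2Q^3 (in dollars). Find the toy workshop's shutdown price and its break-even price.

AVC = 27 - 8Q + 2Q^2; minimized at Q = 2, giving min AVC = $19. That is the shutdown price.
ATC = 980/Q + 27 - 8Q + 2Q^2. Setting dATC/dQ = −980/Q^2 − 8 + 4Q = 0 gives Q = 7 (since 4·7^3 − 8·7^2 = 980).
min ATC = 980/7 + 27 − 8·7 + 2·7^2 = $209. That is the break-even price.
Between these two prices the firm operates at a loss; above $209 it earns a profit.

Shutdown price = $19; break-even price = $209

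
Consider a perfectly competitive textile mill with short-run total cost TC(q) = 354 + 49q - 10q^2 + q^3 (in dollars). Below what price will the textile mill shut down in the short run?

$24 per unit

Short-run supply begins at min AVC. From VC = 49q - 10q^2 + q^3, AVC = 49 - 10q + q^2.
dAVC/dq = -10 + 2q = 0 gives q = 5. min AVC = 49 - 10·5 + 5^2 = 24.
The firm shuts down for any P below $24.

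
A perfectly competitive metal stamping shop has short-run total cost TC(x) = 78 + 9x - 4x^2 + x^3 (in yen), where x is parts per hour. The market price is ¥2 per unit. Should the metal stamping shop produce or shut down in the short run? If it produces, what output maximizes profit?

Strip out fixed cost: VC = 9x - 4x^2 + x^3. Then AVC = 9 - 4x + x^2 and MC = 9 - 8x + 3x^2.
The AVC parabola has its vertex at x = 4/2 = 2, where AVC = 9 - 4·2 + 2^2 = ¥5.
Since P = ¥2 < min AVC = ¥5, price fails to cover variable cost at any output.
The firm minimizes its loss by shutting down and losing only its fixed cost of ¥78.

Shut down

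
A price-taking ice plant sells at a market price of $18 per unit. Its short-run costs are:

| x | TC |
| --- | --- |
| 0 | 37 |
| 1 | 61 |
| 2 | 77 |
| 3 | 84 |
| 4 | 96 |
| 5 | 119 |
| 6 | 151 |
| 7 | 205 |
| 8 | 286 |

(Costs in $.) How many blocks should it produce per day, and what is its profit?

x = 4; profit = -$24

Profit at each row (π = 18x − TC): x=0: -37; x=1: -43; x=2: -41; x=3: -30; x=4: -24; x=5: -29; x=6: -43; x=7: -79; x=8: -142.
Profit is maximized at x = 4. AVC there is 59/4 = $14.75 ≤ P, so producing beats shutting down (which would give -$37).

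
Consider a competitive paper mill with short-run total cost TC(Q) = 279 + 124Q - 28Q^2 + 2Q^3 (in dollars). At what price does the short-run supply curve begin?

The shutdown price is the minimum of AVC. VC = 124Q - 28Q^2 + 2Q^3, so AVC = 124 - 28Q + 2Q^2.
At the minimum of AVC, MC = AVC. MC = 124 - 56Q + 6Q^2; setting MC = AVC gives 4Q^2 - 28Q = 0, so Q = 7. min AVC = 26.
So the shutdown price is $26.

$26 per unit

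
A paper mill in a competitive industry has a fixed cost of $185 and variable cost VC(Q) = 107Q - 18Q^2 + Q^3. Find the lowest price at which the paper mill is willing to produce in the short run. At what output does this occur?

$26 per unit, at Q = 9

The firm shuts down when price falls below the minimum of average variable cost. AVC = VC/Q = 107 - 18Q + Q^2.
dAVC/dQ = -18 + 2Q = 0 gives Q = 9. min AVC = 107 - 18·9 + 9^2 = 26.
The firm shuts down for any P below $26.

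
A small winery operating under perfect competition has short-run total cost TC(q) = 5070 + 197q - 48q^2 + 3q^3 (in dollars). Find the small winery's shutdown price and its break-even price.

AVC = 197 - 48q + 3q^2; minimized at q = 8, giving min AVC = $5. That is the shutdown price.
ATC = 5070/q + 197 - 48q + 3q^2. Setting dATC/dq = −5070/q^2 − 48 + 6q = 0 gives q = 13 (since 6·13^3 − 48·13^2 = 5070).
min ATC = 5070/13 + 197 − 48·13 + 3·13^2 = $470. That is the break-even price.
For $5 ≤ P < $470 the firm produces at a loss; below $5 it shuts down.

Shutdown price = $5; break-even price = $470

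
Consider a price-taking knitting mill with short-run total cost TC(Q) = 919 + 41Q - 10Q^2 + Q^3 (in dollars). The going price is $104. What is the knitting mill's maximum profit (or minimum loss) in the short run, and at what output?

Profit = -$271 at Q = 9

AVC = 41 - 10Q + Q^2; min AVC = $16 at Q = 5. Since P = $104 ≥ min AVC, the firm produces.
MC = 41 - 20Q + 3Q^2. Setting P = MC and taking the root on the rising branch gives Q* = 9.
TR = 104·9 = 936. TC = 919 + 288 = 1207. Profit = 936 − 1207 = -$271.
By producing, the firm covers all variable cost plus $648 of fixed cost; shutting down would lose the full $919.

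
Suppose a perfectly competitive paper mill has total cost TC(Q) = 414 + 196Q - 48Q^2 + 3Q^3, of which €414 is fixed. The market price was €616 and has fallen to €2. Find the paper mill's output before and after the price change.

Output falls from 14 to 0 (the firm shuts down)

AVC = 196 - 48Q + 3Q^2, minimized at Q = 8 where min AVC = €4. MC = 196 - 96Q + 9Q^2.
At P = €616 ≥ min AVC, set P = MC on the rising branch: Q = 14.
At P = €2 < min AVC = €4, price no longer covers variable cost at any output, so the firm shuts down: Q = 0.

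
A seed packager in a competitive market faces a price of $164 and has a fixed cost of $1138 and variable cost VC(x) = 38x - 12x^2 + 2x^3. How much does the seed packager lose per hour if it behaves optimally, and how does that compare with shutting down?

AVC = 38 - 12x + 2x^2; min AVC = $20 at x = 3. Since P = $164 ≥ min AVC, the firm produces.
MC = 38 - 24x + 6x^2. Setting P = MC and taking the root on the rising branch gives x* = 7.
TR = 164·7 = 1148. TC = 1138 + 364 = 1502. Profit = 1148 − 1502 = -$354.
That loss of $354 beats the $1138 the firm would lose by shutting down; producing recovers $784 of fixed cost.

Profit = -$354 at x = 7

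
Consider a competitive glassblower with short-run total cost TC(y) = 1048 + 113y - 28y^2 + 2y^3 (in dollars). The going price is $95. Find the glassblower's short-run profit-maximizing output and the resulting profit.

Profit = -$400 at y = 9

AVC = 113 - 28y + 2y^2; min AVC = $15 at y = 7. Since P = $95 ≥ min AVC, the firm produces.
MC = 113 - 56y + 6y^2. Setting P = MC and taking the root on the rising branch gives y* = 9.
TR = 95·9 = 855. TC = 1048 + 207 = 1255. Profit = 855 − 1255 = -$400.
By producing, the firm covers all variable cost plus $648 of fixed cost; shutting down would lose the full $1048.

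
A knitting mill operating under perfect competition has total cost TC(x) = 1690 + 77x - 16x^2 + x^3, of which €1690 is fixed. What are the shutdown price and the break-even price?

AVC = 77 - 16x + x^2; minimized at x = 8, giving min AVC = €13. That is the shutdown price.
ATC = 1690/x + 77 - 16x + x^2. Setting dATC/dx = −1690/x^2 − 16 + 2x = 0 gives x = 13 (since 2·13^3 − 16·13^2 = 1690).
min ATC = 1690/13 + 77 − 16·13 + 13^2 = €168. That is the break-even price.
Between these two prices the firm operates at a loss; above €168 it earns a profit.

Shutdown price = €13; break-even price = €168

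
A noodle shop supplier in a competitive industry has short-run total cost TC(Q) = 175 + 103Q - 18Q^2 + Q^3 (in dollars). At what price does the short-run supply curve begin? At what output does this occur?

The shutdown price is the minimum of AVC. VC = 103Q - 18Q^2 + Q^3, so AVC = 103 - 18Q + Q^2.
dAVC/dQ = -18 + 2Q = 0 gives Q = 9. min AVC = 103 - 18·9 + 9^2 = 22.
The firm shuts down for any P below $22.

$22 per unit, at Q = 9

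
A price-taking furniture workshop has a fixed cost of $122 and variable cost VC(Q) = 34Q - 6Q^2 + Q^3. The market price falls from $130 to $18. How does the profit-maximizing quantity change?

AVC = 34 - 6Q + Q^2, minimized at Q = 3 where min AVC = $25. MC = 34 - 12Q + 3Q^2.
At P = $130 ≥ min AVC, set P = MC on the rising branch: Q = 8.
At P = $18 < min AVC = $25, price no longer covers variable cost at any output, so the firm shuts down: Q = 0.

Output falls from 8 to 0 (the firm shuts down)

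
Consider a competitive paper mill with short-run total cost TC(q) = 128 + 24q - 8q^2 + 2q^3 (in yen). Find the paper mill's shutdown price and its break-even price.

AVC = 24 - 8q + 2q^2; minimized at q = 2, giving min AVC = ¥16. That is the shutdown price.
ATC = 128/q + 24 - 8q + 2q^2. Setting dATC/dq = −128/q^2 − 8 + 4q = 0 gives q = 4 (since 4·4^3 − 8·4^2 = 128).
min ATC = 128/4 + 24 − 8·4 + 2·4^2 = ¥56. That is the break-even price.
Between these two prices the firm operates at a loss; above ¥56 it earns a profit.

Shutdown price = ¥16; break-even price = ¥56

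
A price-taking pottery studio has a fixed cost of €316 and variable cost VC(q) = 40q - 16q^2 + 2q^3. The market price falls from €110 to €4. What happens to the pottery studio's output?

AVC = 40 - 16q + 2q^2, minimized at q = 4 where min AVC = €8. MC = 40 - 32q + 6q^2.
At P = €110 ≥ min AVC, set P = MC on the rising branch: q = 7.
At P = €4 < min AVC = €8, price no longer covers variable cost at any output, so the firm shuts down: q = 0.

Output falls from 7 to 0 (the firm shuts down)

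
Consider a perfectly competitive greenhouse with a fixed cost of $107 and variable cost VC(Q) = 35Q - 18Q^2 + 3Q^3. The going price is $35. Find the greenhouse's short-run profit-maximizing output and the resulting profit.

AVC = 35 - 18Q + 3Q^2 has its minimum $8 at Q = 3; price $35 clears that bar, so the firm operates.
With MC = 35 - 36Q + 9Q^2, P = MC on the upward-sloping part at Q* = 4.
TR = 35·4 = 140. TC = 107 + 44 = 151. Profit = 140 − 151 = -$11.
Shutting down would mean losing the fixed cost of $107, so operating at a loss of $11 is better by $96.

Profit = -$11 at Q = 4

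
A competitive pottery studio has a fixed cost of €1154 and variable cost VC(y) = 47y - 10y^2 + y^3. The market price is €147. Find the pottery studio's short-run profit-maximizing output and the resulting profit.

Profit = -€154 at y = 10

AVC = 47 - 10y + y^2; min AVC = €22 at y = 5. Since P = €147 ≥ min AVC, the firm produces.
With MC = 47 - 20y + 3y^2, P = MC on the upward-sloping part at y* = 10.
TR = 147·10 = 1470. TC = 1154 + 470 = 1624. Profit = 1470 − 1624 = -€154.
By producing, the firm covers all variable cost plus €1000 of fixed cost; shutting down would lose the full €1154.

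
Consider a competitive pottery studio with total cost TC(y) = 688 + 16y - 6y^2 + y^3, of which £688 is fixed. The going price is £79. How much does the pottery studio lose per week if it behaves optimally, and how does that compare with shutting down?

AVC = 16 - 6y + y^2 has its minimum £7 at y = 3; price £79 clears that bar, so the firm operates.
MC = 16 - 12y + 3y^2. Setting P = MC and taking the root on the rising branch gives y* = 7.
TR = 79·7 = 553. TC = 688 + 161 = 849. Profit = 553 − 849 = -£296.
That loss of £296 beats the £688 the firm would lose by shutting down; producing recovers £392 of fixed cost.

Profit = -£296 at y = 7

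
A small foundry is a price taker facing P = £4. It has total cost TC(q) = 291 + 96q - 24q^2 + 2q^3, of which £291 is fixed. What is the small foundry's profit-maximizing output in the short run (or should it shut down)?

Shut down

Strip out fixed cost: VC = 96q - 24q^2 + 2q^3. Then AVC = 96 - 24q + 2q^2 and MC = 96 - 48q + 6q^2.
The AVC parabola has its vertex at q = 24/4 = 6, where AVC = 96 - 24·6 + 2·6^2 = £24.
P = £4 lies below min AVC = £24; no output level covers variable cost.
The firm minimizes its loss by shutting down and losing only its fixed cost of £291.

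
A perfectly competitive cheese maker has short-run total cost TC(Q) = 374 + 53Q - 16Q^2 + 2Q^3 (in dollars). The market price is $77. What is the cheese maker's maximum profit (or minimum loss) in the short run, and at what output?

Profit = -$86 at Q = 6

AVC = 53 - 16Q + 2Q^2; min AVC = $21 at Q = 4. Since P = $77 ≥ min AVC, the firm produces.
MC = 53 - 32Q + 6Q^2. Setting P = MC and taking the root on the rising branch gives Q* = 6.
TR = 77·6 = 462. TC = 374 + 174 = 548. Profit = 462 − 548 = -$86.
By producing, the firm covers all variable cost plus $288 of fixed cost; shutting down would lose the full $374.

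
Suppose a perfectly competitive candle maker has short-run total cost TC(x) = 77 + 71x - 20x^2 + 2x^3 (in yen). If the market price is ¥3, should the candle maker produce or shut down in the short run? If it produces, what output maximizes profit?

Shut down

Variable cost is VC = 71x - 20x^2 + 2x^3, so AVC = VC/x = 71 - 20x + 2x^2 and MC = dTC/dx = 71 - 40x + 6x^2.
The AVC parabola has its vertex at x = 20/4 = 5, where AVC = 71 - 20·5 + 2·5^2 = ¥21.
P = ¥3 lies below min AVC = ¥21; no output level covers variable cost.
Best response: produce nothing and absorb the ¥77 fixed cost.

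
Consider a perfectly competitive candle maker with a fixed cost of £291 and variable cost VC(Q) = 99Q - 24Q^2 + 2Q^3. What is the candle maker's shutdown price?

The firm shuts down when price falls below the minimum of average variable cost. AVC = VC/Q = 99 - 24Q + 2Q^2.
At the minimum of AVC, MC = AVC. MC = 99 - 48Q + 6Q^2; setting MC = AVC gives 4Q^2 - 24Q = 0, so Q = 6. min AVC = 27.
So the shutdown price is £27.

£27 per unit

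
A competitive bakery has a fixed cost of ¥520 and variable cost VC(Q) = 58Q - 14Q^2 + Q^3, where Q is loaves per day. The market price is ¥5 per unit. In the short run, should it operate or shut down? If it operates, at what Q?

Strip out fixed cost: VC = 58Q - 14Q^2 + Q^3. Then AVC = 58 - 14Q + Q^2 and MC = 58 - 28Q + 3Q^2.
The AVC parabola has its vertex at Q = 14/2 = 7, where AVC = 58 - 14·7 + 7^2 = ¥9.
P = ¥5 lies below min AVC = ¥9; no output level covers variable cost.
Shutting down limits the loss to fixed cost, ¥520.

Shut down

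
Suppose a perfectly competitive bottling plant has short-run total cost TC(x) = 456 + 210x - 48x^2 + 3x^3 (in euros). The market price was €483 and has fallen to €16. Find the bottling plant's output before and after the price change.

MC = 210 - 96x + 9x^2; the shutdown threshold is min AVC = €18 (at x = 8).
With P = €483 above the shutdown price, P = MC gives x = 13.
At P = €16 < min AVC = €18, price no longer covers variable cost at any output, so the firm shuts down: x = 0.

Output falls from 13 to 0 (the firm shuts down)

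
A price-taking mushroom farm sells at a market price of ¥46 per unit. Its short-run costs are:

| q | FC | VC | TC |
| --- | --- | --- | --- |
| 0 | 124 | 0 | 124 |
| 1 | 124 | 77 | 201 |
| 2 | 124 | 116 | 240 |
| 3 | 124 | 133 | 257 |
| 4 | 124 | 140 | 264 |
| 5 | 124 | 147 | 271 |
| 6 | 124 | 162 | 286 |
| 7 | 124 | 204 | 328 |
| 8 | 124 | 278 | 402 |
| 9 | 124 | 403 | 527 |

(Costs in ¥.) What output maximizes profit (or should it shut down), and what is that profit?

q = 7; profit = -¥6

Profit at each row (π = 46q − TC): q=0: -124; q=1: -155; q=2: -148; q=3: -119; q=4: -80; q=5: -41; q=6: -10; q=7: -6; q=8: -34; q=9: -113.
Profit is maximized at q = 7. AVC there is 204/7 = ¥29.14 ≤ P, so producing beats shutting down (which would give -¥124).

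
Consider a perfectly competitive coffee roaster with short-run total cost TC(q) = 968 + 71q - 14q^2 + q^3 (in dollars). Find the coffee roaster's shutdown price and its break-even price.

AVC = 71 - 14q + q^2; minimized at q = 7, giving min AVC = $22. That is the shutdown price.
ATC = 968/q + 71 - 14q + q^2. Setting dATC/dq = −968/q^2 − 14 + 2q = 0 gives q = 11 (since 2·11^3 − 14·11^2 = 968).
min ATC = 968/11 + 71 − 14·11 + 11^2 = $126. That is the break-even price.
Between these two prices the firm operates at a loss; above $126 it earns a profit.

Shutdown price = $22; break-even price = $126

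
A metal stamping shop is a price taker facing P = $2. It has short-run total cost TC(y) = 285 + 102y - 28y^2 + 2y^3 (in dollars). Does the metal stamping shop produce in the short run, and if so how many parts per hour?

Shut down

Variable cost is VC = 102y - 28y^2 + 2y^3, so AVC = VC/y = 102 - 28y + 2y^2 and MC = dTC/dy = 102 - 56y + 6y^2.
AVC is minimized where dAVC/dy = -28 + 4y = 0, at y = 7; min AVC = 102 - 28·7 + 2·7^2 = $4.
P = $2 lies below min AVC = $4; no output level covers variable cost.
The firm minimizes its loss by shutting down and losing only its fixed cost of $285.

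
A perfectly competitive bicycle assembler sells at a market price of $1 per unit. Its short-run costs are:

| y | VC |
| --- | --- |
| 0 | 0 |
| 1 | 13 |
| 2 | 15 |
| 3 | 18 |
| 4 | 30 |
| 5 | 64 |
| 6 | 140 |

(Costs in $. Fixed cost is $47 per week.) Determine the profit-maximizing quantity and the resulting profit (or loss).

Tabulate TR − TC: y=0: -47; y=1: -59; y=2: -60; y=3: -62; y=4: -73; y=5: -106; y=6: -181.
Profit is highest at y = 0. Equivalently, the lowest AVC in the table is 18/3 ≈ $6 at y = 3, and P = $1 falls below it — price never covers variable cost, so the firm shuts down and loses only its fixed cost.

y = 0 (shut down); profit = -$47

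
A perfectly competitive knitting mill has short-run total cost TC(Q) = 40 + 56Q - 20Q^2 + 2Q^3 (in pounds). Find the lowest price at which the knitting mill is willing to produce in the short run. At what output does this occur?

The firm shuts down when price falls below the minimum of average variable cost. AVC = VC/Q = 56 - 20Q + 2Q^2.
dAVC/dQ = -20 + 4Q = 0 gives Q = 5. min AVC = 56 - 20·5 + 2·5^2 = 6.
So the shutdown price is £6.

£6 per unit, at Q = 5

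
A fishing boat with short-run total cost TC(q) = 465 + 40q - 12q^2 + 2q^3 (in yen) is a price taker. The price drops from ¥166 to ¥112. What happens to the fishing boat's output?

Output falls from 7 to 6

MC = 40 - 24q + 6q^2; the shutdown threshold is min AVC = ¥22 (at q = 3).
With P = ¥166 above the shutdown price, P = MC gives q = 7.
At P = ¥112 ≥ min AVC, set P = MC: q = 6. The firm stays open but cuts output.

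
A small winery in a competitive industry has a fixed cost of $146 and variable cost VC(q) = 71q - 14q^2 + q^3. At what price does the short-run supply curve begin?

Short-run supply begins at min AVC. From VC = 71q - 14q^2 + q^3, AVC = 71 - 14q + q^2.
At the minimum of AVC, MC = AVC. MC = 71 - 28q + 3q^2; setting MC = AVC gives 2q^2 - 14q = 0, so q = 7. min AVC = 22.
The firm shuts down for any P below $22.

$22 per unit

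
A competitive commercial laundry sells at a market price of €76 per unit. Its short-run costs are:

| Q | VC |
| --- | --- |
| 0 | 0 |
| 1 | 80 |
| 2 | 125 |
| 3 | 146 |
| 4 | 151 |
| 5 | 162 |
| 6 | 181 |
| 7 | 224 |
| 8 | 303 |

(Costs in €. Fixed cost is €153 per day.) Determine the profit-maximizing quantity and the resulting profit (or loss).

Q = 7; profit = €155

Profit at each row (π = 76Q − TC): Q=0: -153; Q=1: -157; Q=2: -126; Q=3: -71; Q=4: 0; Q=5: 65; Q=6: 122; Q=7: 155; Q=8: 152.
Profit is maximized at Q = 7. AVC there is 224/7 = €32 ≤ P, so producing beats shutting down (which would give -€153).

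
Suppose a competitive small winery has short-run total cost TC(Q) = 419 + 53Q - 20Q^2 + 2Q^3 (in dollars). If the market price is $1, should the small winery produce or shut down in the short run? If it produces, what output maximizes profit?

From TC, MC = TC'(Q) = 53 - 40Q + 6Q^2 and AVC = VC/Q = 53 - 20Q + 2Q^2.
AVC is minimized where dAVC/dQ = -20 + 4Q = 0, at Q = 5; min AVC = 53 - 20·5 + 2·5^2 = $3.
With P < min AVC ($1 < $3), every unit sold adds to the loss.
Shutting down limits the loss to fixed cost, $419.

Shut down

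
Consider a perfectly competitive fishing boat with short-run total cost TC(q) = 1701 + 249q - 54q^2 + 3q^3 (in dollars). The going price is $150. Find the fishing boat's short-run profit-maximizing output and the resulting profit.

AVC = 249 - 54q + 3q^2 has its minimum $6 at q = 9; price $150 clears that bar, so the firm operates.
With MC = 249 - 108q + 9q^2, P = MC on the upward-sloping part at q* = 11.
TR = 150·11 = 1650. TC = 1701 + 198 = 1899. Profit = 1650 − 1899 = -$249.
Shutting down would mean losing the fixed cost of $1701, so operating at a loss of $249 is better by $1452.

Profit = -$249 at q = 11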